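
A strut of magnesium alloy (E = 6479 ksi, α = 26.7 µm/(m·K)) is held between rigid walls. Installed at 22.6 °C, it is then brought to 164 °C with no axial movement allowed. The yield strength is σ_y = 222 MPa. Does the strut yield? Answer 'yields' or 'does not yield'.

does not yield

E = 6479 ksi = 44.67 GPa.
ΔT = 141.4 K. Constrained thermal stress σ = E·α·ΔT = 44.67×10³ MPa × 26.7×10⁻⁶ × 141.4 = 169 MPa (compressive).
Compare to σ_y = 222 MPa: σ < σ_y, so it does not yield.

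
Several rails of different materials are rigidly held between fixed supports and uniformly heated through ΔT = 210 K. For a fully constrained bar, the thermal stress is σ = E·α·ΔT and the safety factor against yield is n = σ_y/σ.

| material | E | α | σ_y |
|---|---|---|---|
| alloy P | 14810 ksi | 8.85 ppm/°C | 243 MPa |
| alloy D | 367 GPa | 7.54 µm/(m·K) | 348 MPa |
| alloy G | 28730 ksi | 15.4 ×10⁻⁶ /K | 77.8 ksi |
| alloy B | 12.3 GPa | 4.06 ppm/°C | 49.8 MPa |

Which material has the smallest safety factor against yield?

alloy D

With everything in SI (GPa, ×10⁻⁶/K, MPa):
  alloy P: E = 102.1, α = 8.85, σ_y = 243.0 → σ = 190 MPa, n = 1.28
  alloy D: E = 367.0, α = 7.54, σ_y = 348.0 → σ = 581 MPa, n = 0.599
  alloy G: E = 198.1, α = 15.4, σ_y = 536.4 → σ = 641 MPa, n = 0.837
  alloy B: E = 12.30, α = 4.06, σ_y = 49.80 → σ = 10.5 MPa, n = 4.75
Smallest n: alloy D with n = 0.599.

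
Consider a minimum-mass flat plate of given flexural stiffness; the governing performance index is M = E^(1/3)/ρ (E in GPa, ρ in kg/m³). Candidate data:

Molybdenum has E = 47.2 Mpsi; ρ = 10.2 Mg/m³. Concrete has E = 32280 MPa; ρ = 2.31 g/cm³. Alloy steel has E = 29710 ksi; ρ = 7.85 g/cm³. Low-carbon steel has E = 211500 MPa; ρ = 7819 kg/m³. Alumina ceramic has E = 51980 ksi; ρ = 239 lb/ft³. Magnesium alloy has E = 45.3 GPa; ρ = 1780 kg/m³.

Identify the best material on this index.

magnesium alloy

Normalizing units and computing the index:
  molybdenum: E = 325.4 GPa, ρ = 10200 kg/m³
  concrete: E = 32.28 GPa, ρ = 2310 kg/m³
  alloy steel: E = 204.8 GPa, ρ = 7850 kg/m³
  low-carbon steel: E = 211.5 GPa, ρ = 7819 kg/m³
  alumina ceramic: E = 358.4 GPa, ρ = 3828 kg/m³
  magnesium alloy: E = 45.30 GPa, ρ = 1780 kg/m³
  magnesium alloy: M = 2.00×10⁻³
  alumina ceramic: M = 1.86×10⁻³
  concrete: M = 1.38×10⁻³
  low-carbon steel: M = 0.762×10⁻³
  alloy steel: M = 0.751×10⁻³
  molybdenum: M = 0.674×10⁻³
The maximum is for magnesium alloy.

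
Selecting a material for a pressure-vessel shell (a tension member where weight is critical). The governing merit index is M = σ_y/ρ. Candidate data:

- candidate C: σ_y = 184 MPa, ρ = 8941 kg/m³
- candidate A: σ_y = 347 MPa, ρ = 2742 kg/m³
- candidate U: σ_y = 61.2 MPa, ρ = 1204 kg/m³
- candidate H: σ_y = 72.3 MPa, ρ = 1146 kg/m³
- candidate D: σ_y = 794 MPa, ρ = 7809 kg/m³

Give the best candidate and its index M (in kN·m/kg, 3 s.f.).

candidate A, M = 127 kN·m/kg

Per-candidate index values:
  candidate A: M = 127 kN·m/kg
  candidate D: M = 102 kN·m/kg
  candidate H: M = 63.1 kN·m/kg
  candidate U: M = 50.8 kN·m/kg
  candidate C: M = 20.6 kN·m/kg
Highest index: candidate A.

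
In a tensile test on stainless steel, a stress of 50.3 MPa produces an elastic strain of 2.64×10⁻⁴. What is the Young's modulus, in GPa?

191 GPa

E = σ/ε = 50.3 MPa / 2.64×10⁻⁴ = 190500 MPa = 191 GPa.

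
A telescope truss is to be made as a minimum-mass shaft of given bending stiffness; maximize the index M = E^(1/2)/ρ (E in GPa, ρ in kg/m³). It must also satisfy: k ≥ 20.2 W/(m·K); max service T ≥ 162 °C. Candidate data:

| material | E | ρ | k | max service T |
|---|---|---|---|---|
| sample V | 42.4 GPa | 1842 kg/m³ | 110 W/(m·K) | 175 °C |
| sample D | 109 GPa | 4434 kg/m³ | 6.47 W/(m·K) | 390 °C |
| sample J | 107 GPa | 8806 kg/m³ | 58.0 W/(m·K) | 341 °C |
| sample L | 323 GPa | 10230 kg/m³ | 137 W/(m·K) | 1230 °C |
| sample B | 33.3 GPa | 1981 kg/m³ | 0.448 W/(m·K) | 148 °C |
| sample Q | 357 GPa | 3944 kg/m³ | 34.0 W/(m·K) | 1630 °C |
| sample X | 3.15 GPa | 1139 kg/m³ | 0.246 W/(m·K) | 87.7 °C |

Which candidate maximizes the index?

Screen on constraints: k ≥ 20.2 W/(m·K); max service T ≥ 162 °C. Survivors: sample V, sample J, sample L, sample Q.
Per-candidate index values:
  sample Q: M = 4.79×10⁻³
  sample V: M = 3.54×10⁻³
  sample L: M = 1.76×10⁻³
  sample J: M = 1.17×10⁻³
Sample Q ranks first.

sample Q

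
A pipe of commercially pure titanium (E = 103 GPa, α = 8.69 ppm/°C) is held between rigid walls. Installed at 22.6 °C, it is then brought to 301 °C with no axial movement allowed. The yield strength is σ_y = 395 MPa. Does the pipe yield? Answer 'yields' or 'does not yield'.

ΔT = 278.4 K. Constrained thermal stress σ = E·α·ΔT = 103.0×10³ MPa × 8.69×10⁻⁶ × 278.4 = 249 MPa (compressive).
Compare to σ_y = 395 MPa: σ < σ_y, so it does not yield.

does not yield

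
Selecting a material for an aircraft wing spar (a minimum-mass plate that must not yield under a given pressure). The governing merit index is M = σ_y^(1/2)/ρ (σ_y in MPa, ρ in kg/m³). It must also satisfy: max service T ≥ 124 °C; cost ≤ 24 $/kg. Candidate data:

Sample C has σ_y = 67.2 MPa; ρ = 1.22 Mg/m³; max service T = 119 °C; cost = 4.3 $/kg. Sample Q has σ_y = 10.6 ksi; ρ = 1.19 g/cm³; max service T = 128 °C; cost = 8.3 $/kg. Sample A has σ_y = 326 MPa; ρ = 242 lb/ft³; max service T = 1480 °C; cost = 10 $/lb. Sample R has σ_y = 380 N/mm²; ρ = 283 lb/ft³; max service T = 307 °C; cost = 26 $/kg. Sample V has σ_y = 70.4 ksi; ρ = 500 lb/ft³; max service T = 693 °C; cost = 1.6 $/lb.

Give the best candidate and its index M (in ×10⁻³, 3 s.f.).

Screen on constraints: max service T ≥ 124 °C; cost ≤ 24 $/kg. Survivors: sample Q, sample A, sample V.
Convert each candidate to consistent units, then evaluate M:
  sample Q: σ_y = 73.08 MPa, ρ = 1190 kg/m³
  sample A: σ_y = 326.0 MPa, ρ = 3876 kg/m³
  sample V: σ_y = 485.4 MPa, ρ = 8009 kg/m³
  sample Q: M = 7.18×10⁻³
  sample A: M = 4.66×10⁻³
  sample V: M = 2.75×10⁻³
Sample Q has the largest M.

sample Q, M = 7.18×10⁻³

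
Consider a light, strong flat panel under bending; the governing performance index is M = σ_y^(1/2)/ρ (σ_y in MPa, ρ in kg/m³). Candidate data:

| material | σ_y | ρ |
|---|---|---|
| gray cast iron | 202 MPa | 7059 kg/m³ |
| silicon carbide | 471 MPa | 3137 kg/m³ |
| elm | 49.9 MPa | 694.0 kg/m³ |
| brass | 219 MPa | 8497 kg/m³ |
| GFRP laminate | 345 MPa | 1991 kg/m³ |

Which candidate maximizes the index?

elm

Per-candidate index values:
  elm: M = 10.2×10⁻³
  GFRP laminate: M = 9.33×10⁻³
  silicon carbide: M = 6.92×10⁻³
  gray cast iron: M = 2.01×10⁻³
  brass: M = 1.74×10⁻³
Highest index: elm.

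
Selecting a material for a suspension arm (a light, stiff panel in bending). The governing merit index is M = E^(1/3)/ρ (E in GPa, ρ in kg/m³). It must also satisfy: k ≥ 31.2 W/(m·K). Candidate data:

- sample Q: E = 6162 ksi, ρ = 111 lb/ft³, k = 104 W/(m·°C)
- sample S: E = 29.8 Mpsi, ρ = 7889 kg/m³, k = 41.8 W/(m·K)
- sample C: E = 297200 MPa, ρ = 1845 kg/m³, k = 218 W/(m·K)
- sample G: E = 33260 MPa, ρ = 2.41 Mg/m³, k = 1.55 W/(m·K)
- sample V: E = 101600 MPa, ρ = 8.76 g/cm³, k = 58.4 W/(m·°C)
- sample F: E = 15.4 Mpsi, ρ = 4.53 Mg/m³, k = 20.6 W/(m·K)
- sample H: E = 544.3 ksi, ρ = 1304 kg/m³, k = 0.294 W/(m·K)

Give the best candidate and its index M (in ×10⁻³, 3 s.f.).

sample C, M = 3.62×10⁻³

Screen on constraints: k ≥ 31.2 W/(m·K). Survivors: sample Q, sample S, sample C, sample V.
Putting every candidate on a common basis:
  sample Q: E = 42.49 GPa, ρ = 1778 kg/m³
  sample S: E = 205.5 GPa, ρ = 7889 kg/m³
  sample C: E = 297.2 GPa, ρ = 1845 kg/m³
  sample V: E = 101.6 GPa, ρ = 8760 kg/m³
  sample C: M = 3.62×10⁻³
  sample Q: M = 1.96×10⁻³
  sample S: M = 0.748×10⁻³
  sample V: M = 0.533×10⁻³
Highest index: sample C.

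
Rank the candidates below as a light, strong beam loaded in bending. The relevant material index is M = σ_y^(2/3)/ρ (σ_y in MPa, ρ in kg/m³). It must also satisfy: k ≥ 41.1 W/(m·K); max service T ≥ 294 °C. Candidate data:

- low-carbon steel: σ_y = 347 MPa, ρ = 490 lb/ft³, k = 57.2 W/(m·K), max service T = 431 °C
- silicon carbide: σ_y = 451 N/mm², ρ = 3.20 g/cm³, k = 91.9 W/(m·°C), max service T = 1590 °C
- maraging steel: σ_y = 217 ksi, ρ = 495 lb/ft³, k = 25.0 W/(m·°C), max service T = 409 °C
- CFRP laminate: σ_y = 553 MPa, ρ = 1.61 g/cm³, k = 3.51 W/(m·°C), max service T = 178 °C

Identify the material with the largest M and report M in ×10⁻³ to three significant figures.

silicon carbide, M = 18.4×10⁻³

Screen on constraints: k ≥ 41.1 W/(m·K); max service T ≥ 294 °C. Survivors: low-carbon steel, silicon carbide.
After converting to SI:
  low-carbon steel: σ_y = 347.0 MPa, ρ = 7849 kg/m³
  silicon carbide: σ_y = 451.0 MPa, ρ = 3200 kg/m³
  silicon carbide: M = 18.4×10⁻³
  low-carbon steel: M = 6.29×10⁻³
Silicon carbide has the largest M.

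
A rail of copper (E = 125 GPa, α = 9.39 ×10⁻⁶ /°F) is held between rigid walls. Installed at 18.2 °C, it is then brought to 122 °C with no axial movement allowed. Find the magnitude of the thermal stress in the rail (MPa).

α = 9.39×10⁻⁶/°F × 9/5 = 16.9×10⁻⁶/K.
ΔT = 103.8 K. Constrained thermal stress σ = E·α·ΔT = 125.0×10³ MPa × 16.9×10⁻⁶ × 103.8 = 219 MPa (compressive).

219 MPa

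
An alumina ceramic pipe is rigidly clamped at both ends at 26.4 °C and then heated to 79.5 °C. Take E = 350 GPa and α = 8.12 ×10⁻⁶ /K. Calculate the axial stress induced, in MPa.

151 MPa

ΔT = 53.10 K. Constrained thermal stress σ = E·α·ΔT = 350.0×10³ MPa × 8.12×10⁻⁶ × 53.10 = 151 MPa (compressive).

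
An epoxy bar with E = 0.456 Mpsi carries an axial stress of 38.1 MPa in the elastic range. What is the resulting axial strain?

0.0121

E = 0.456 Mpsi = 3.144 GPa = 3144 MPa.
ε = σ/E = 38.1 / 3144 = 0.0121.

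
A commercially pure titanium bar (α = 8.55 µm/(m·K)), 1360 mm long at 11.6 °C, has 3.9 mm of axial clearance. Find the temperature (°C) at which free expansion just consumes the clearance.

α·L₀·ΔT = 3.9 mm ⇒ ΔT = 3.9 / (8.55×10⁻⁶ × 1360.0) = 335.4 K.
T = 11.6 + 335.4 = 347.0 °C.

347 °C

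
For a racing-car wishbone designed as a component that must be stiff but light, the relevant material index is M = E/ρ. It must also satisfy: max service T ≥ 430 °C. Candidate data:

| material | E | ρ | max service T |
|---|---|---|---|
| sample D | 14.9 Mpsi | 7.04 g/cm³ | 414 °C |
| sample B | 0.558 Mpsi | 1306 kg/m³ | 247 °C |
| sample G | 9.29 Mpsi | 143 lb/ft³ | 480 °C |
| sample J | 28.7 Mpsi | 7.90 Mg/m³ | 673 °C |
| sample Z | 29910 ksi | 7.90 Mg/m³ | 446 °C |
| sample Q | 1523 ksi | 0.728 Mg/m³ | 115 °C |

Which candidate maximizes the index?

Screen on constraints: max service T ≥ 430 °C. Survivors: sample G, sample J, sample Z.
After converting to SI:
  sample G: E = 64.05 GPa, ρ = 2291 kg/m³
  sample J: E = 197.9 GPa, ρ = 7900 kg/m³
  sample Z: E = 206.2 GPa, ρ = 7900 kg/m³
  sample G: M = 28.0 MN·m/kg
  sample Z: M = 26.1 MN·m/kg
  sample J: M = 25.0 MN·m/kg
The maximum is for sample G.

sample G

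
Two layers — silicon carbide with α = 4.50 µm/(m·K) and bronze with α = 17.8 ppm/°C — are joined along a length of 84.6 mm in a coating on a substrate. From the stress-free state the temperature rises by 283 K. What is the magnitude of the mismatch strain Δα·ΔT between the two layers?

Δα = |4.50 − 17.8|×10⁻⁶/K = 13.3×10⁻⁶/K.
Mismatch strain = Δα·ΔT = 13.3×10⁻⁶ × 283.0 = 3.76×10⁻³.

3.76×10⁻³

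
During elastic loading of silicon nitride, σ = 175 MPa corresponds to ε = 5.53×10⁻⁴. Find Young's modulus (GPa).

316 GPa

E = σ/ε = 175 MPa / 5.53×10⁻⁴ = 316500 MPa = 316 GPa.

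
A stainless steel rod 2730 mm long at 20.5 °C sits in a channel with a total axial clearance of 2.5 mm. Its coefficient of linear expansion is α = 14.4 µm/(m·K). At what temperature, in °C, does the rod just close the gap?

α·L₀·ΔT = 2.5 mm ⇒ ΔT = 2.5 / (14.4×10⁻⁶ × 2730.0) = 63.59 K.
T = 20.5 + 63.59 = 84.09 °C.

84.1 °C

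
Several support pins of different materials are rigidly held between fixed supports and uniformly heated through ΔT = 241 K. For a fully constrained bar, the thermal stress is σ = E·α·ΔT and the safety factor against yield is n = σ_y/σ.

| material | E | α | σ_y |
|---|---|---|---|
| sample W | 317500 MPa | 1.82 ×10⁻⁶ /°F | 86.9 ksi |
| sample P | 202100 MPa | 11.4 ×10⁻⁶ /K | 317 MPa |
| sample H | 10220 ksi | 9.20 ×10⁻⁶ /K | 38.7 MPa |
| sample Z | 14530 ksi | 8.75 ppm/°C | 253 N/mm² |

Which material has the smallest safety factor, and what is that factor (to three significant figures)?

sample H, n = 0.248

Per material, after unit conversion:
  sample W: E = 317.5, α = 3.28, σ_y = 599.2 → σ = 251 MPa, n = 2.39
  sample P: E = 202.1, α = 11.4, σ_y = 317.0 → σ = 555 MPa, n = 0.571
  sample H: E = 70.46, α = 9.20, σ_y = 38.70 → σ = 156 MPa, n = 0.248
  sample Z: E = 100.2, α = 8.75, σ_y = 253.0 → σ = 211 MPa, n = 1.20
Sample H has the lowest safety factor, n = 0.248.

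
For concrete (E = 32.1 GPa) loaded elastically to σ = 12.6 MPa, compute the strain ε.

3.93×10⁻⁴

ε = σ/E = 12.6 / 32100 = 3.93×10⁻⁴.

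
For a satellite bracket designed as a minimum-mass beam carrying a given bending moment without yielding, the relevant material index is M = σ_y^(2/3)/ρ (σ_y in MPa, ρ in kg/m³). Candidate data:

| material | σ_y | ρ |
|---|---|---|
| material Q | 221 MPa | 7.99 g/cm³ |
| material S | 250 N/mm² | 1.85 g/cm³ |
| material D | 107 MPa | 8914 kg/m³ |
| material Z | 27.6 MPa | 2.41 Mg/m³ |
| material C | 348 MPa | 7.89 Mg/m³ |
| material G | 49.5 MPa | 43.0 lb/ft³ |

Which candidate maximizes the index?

After converting to SI:
  material Q: σ_y = 221.0 MPa, ρ = 7990 kg/m³
  material S: σ_y = 250.0 MPa, ρ = 1850 kg/m³
  material D: σ_y = 107.0 MPa, ρ = 8914 kg/m³
  material Z: σ_y = 27.60 MPa, ρ = 2410 kg/m³
  material C: σ_y = 348.0 MPa, ρ = 7890 kg/m³
  material G: σ_y = 49.50 MPa, ρ = 688.8 kg/m³
  material S: M = 21.5×10⁻³
  material G: M = 19.6×10⁻³
  material C: M = 6.27×10⁻³
  material Q: M = 4.57×10⁻³
  material Z: M = 3.79×10⁻³
  material D: M = 2.53×10⁻³
Highest index: material S.

material S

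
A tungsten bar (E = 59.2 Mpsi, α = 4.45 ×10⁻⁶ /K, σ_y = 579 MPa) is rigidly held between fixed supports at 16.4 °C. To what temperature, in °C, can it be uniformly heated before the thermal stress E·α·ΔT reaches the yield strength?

335 °C

E = 59.2 Mpsi = 408.2 GPa.
E·α·ΔT = 579.0 MPa ⇒ ΔT = 579.0 / (408.2×10³ × 4.45×10⁻⁶) = 318.8 K.
T = 16.4 + 318.8 = 335.2 °C.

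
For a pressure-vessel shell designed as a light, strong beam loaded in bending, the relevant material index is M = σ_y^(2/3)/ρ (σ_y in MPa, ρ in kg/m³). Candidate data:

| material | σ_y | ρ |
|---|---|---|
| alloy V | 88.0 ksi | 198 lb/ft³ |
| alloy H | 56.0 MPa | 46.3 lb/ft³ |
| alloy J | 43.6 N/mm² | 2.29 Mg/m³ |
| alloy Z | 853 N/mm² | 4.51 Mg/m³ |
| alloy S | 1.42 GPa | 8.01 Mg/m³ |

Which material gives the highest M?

After converting to SI:
  alloy V: σ_y = 606.7 MPa, ρ = 3172 kg/m³
  alloy H: σ_y = 56.00 MPa, ρ = 741.7 kg/m³
  alloy J: σ_y = 43.60 MPa, ρ = 2290 kg/m³
  alloy Z: σ_y = 853.0 MPa, ρ = 4510 kg/m³
  alloy S: σ_y = 1420 MPa, ρ = 8010 kg/m³
  alloy V: M = 22.6×10⁻³
  alloy Z: M = 19.9×10⁻³
  alloy H: M = 19.7×10⁻³
  alloy S: M = 15.8×10⁻³
  alloy J: M = 5.41×10⁻³
Alloy V ranks first.

alloy V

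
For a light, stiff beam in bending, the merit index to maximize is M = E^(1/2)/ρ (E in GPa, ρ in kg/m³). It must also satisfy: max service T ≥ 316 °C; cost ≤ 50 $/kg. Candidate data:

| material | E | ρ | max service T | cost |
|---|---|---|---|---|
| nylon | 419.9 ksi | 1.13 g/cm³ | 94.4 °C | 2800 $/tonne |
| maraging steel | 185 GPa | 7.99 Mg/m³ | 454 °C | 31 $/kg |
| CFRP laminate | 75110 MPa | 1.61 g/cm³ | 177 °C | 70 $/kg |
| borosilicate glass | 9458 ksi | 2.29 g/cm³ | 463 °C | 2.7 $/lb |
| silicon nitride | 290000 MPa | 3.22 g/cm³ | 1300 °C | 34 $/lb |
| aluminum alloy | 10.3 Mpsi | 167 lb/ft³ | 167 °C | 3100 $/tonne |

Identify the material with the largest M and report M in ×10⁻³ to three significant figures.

Screen on constraints: max service T ≥ 316 °C; cost ≤ 50 $/kg. Survivors: maraging steel, borosilicate glass.
Convert each candidate to consistent units, then evaluate M:
  maraging steel: E = 185.0 GPa, ρ = 7990 kg/m³
  borosilicate glass: E = 65.21 GPa, ρ = 2290 kg/m³
  borosilicate glass: M = 3.53×10⁻³
  maraging steel: M = 1.70×10⁻³
Borosilicate glass ranks first.

borosilicate glass, M = 3.53×10⁻³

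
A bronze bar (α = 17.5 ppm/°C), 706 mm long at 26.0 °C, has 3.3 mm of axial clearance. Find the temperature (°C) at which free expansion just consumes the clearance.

α·L₀·ΔT = 3.3 mm ⇒ ΔT = 3.3 / (17.5×10⁻⁶ × 706.0) = 267.1 K.
T = 26.0 + 267.1 = 293.1 °C.

293 °C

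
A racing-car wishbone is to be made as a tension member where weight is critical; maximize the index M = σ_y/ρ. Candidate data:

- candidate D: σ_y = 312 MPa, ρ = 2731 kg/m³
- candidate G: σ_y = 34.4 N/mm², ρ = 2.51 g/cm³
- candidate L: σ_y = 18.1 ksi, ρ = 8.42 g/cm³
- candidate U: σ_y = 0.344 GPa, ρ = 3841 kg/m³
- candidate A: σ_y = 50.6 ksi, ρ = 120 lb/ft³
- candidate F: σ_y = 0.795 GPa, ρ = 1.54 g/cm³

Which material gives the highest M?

In SI units:
  candidate D: σ_y = 312.0 MPa, ρ = 2731 kg/m³
  candidate G: σ_y = 34.40 MPa, ρ = 2510 kg/m³
  candidate L: σ_y = 124.8 MPa, ρ = 8420 kg/m³
  candidate U: σ_y = 344.0 MPa, ρ = 3841 kg/m³
  candidate A: σ_y = 348.9 MPa, ρ = 1922 kg/m³
  candidate F: σ_y = 795.0 MPa, ρ = 1540 kg/m³
  candidate F: M = 516 kN·m/kg
  candidate A: M = 181 kN·m/kg
  candidate D: M = 114 kN·m/kg
  candidate U: M = 89.6 kN·m/kg
  candidate L: M = 14.8 kN·m/kg
  candidate G: M = 13.7 kN·m/kg
The maximum is for candidate F.

candidate F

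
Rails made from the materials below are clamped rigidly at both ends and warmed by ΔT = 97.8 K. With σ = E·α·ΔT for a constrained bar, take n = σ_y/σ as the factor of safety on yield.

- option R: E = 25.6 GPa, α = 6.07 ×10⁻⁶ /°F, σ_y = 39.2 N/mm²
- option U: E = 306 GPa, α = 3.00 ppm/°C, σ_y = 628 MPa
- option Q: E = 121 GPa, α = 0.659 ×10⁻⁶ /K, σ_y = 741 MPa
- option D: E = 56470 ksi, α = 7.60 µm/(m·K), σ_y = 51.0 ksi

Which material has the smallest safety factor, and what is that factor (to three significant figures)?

Converting E to GPa, α to ×10⁻⁶/K, σ_y to MPa, then σ and n for each:
  option R: E = 25.60, α = 10.9, σ_y = 39.20 → σ = 27.4 MPa, n = 1.43
  option U: E = 306.0, α = 3.00, σ_y = 628.0 → σ = 89.8 MPa, n = 6.99
  option Q: E = 121.0, α = 0.659, σ_y = 741.0 → σ = 7.80 MPa, n = 95.0
  option D: E = 389.3, α = 7.60, σ_y = 351.6 → σ = 289 MPa, n = 1.22
The minimum is option D at n = 1.22.

option D, n = 1.22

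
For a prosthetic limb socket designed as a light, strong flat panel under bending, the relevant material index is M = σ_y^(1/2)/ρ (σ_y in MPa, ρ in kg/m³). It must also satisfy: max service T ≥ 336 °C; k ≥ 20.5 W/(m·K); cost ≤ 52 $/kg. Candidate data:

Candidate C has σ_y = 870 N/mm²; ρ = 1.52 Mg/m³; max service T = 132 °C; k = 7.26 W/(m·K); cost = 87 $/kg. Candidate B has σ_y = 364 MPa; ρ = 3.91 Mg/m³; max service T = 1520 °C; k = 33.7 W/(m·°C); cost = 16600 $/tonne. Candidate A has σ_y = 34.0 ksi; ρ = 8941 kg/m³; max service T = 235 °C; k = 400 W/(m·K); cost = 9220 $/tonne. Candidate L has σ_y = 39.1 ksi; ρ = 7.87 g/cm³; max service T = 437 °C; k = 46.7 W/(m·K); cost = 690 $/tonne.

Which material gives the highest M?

Screen on constraints: max service T ≥ 336 °C; k ≥ 20.5 W/(m·K); cost ≤ 52 $/kg. Survivors: candidate B, candidate L.
In SI units:
  candidate B: σ_y = 364.0 MPa, ρ = 3910 kg/m³
  candidate L: σ_y = 269.6 MPa, ρ = 7870 kg/m³
  candidate B: M = 4.88×10⁻³
  candidate L: M = 2.09×10⁻³
The maximum is for candidate B.

candidate B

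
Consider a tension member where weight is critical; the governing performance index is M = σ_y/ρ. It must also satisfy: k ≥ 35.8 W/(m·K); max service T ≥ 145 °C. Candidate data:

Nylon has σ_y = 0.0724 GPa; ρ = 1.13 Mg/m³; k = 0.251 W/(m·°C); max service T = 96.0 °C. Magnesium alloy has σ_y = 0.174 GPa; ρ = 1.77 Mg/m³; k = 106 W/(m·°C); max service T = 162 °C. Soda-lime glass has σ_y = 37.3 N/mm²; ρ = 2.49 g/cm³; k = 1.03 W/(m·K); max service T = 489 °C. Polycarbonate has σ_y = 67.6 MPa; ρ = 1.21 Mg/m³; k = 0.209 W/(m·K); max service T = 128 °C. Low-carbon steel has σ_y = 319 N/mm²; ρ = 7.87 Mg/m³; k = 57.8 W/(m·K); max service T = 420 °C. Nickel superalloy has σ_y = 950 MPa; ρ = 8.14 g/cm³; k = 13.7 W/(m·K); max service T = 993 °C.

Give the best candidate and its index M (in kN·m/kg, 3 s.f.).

magnesium alloy, M = 98.3 kN·m/kg

Screen on constraints: k ≥ 35.8 W/(m·K); max service T ≥ 145 °C. Survivors: magnesium alloy, low-carbon steel.
Putting every candidate on a common basis:
  magnesium alloy: σ_y = 174.0 MPa, ρ = 1770 kg/m³
  low-carbon steel: σ_y = 319.0 MPa, ρ = 7870 kg/m³
  magnesium alloy: M = 98.3 kN·m/kg
  low-carbon steel: M = 40.5 kN·m/kg
Highest index: magnesium alloy.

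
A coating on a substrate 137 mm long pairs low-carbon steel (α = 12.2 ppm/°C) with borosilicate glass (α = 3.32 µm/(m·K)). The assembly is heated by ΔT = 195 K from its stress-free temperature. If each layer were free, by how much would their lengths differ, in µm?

Δα = |12.2 − 3.32|×10⁻⁶/K = 8.88×10⁻⁶/K.
ΔL_mismatch = Δα·L·ΔT = 8.88×10⁻⁶ × 137.0 mm × 195.0 K = 237 µm.

237 µm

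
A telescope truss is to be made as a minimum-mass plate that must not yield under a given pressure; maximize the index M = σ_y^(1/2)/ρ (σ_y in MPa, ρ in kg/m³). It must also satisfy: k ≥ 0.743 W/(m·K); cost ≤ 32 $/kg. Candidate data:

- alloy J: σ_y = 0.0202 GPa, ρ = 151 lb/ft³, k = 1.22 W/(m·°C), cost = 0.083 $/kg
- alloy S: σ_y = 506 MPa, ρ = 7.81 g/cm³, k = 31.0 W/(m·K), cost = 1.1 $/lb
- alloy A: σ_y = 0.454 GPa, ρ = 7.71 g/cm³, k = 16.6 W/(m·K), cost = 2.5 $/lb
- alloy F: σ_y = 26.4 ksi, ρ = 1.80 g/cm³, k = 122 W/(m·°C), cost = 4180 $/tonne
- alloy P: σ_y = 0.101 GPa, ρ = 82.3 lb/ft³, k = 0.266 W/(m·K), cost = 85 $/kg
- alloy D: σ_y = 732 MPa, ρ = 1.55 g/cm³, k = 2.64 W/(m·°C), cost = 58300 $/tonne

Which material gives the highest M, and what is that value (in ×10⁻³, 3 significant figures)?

alloy F, M = 7.50×10⁻³

Screen on constraints: k ≥ 0.743 W/(m·K); cost ≤ 32 $/kg. Survivors: alloy J, alloy S, alloy A, alloy F.
Convert each candidate to consistent units, then evaluate M:
  alloy J: σ_y = 20.20 MPa, ρ = 2419 kg/m³
  alloy S: σ_y = 506.0 MPa, ρ = 7810 kg/m³
  alloy A: σ_y = 454.0 MPa, ρ = 7710 kg/m³
  alloy F: σ_y = 182.0 MPa, ρ = 1800 kg/m³
  alloy F: M = 7.50×10⁻³
  alloy S: M = 2.88×10⁻³
  alloy A: M = 2.76×10⁻³
  alloy J: M = 1.86×10⁻³
The maximum is for alloy F.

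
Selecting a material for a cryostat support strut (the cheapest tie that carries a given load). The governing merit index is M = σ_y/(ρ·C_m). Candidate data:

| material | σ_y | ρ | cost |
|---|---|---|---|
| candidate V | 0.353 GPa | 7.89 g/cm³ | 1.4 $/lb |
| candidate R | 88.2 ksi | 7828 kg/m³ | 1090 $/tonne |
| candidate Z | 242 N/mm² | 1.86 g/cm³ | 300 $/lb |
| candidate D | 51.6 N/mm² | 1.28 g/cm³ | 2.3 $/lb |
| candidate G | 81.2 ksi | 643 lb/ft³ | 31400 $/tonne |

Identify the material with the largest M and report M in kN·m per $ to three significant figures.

In SI units:
  candidate V: σ_y = 353.0 MPa, ρ = 7890 kg/m³, cost = 3.086 $/kg
  candidate R: σ_y = 608.1 MPa, ρ = 7828 kg/m³, cost = 1.090 $/kg
  candidate Z: σ_y = 242.0 MPa, ρ = 1860 kg/m³, cost = 661.4 $/kg
  candidate D: σ_y = 51.60 MPa, ρ = 1280 kg/m³, cost = 5.071 $/kg
  candidate G: σ_y = 559.9 MPa, ρ = 10300 kg/m³, cost = 31.40 $/kg
  candidate R: M = 71.3 kN·m per $
  candidate V: M = 14.5 kN·m per $
  candidate D: M = 7.95 kN·m per $
  candidate G: M = 1.73 kN·m per $
  candidate Z: M = 0.197 kN·m per $
Candidate R has the largest M.

candidate R, M = 71.3 kN·m per $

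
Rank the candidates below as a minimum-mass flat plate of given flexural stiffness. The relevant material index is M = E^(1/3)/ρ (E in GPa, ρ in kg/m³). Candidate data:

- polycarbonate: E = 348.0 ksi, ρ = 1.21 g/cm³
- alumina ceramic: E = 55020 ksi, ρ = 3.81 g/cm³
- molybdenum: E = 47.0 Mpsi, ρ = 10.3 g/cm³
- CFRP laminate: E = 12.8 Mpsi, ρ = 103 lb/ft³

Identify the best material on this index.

CFRP laminate

In SI units:
  polycarbonate: E = 2.399 GPa, ρ = 1210 kg/m³
  alumina ceramic: E = 379.3 GPa, ρ = 3810 kg/m³
  molybdenum: E = 324.1 GPa, ρ = 10300 kg/m³
  CFRP laminate: E = 88.25 GPa, ρ = 1650 kg/m³
  CFRP laminate: M = 2.70×10⁻³
  alumina ceramic: M = 1.90×10⁻³
  polycarbonate: M = 1.11×10⁻³
  molybdenum: M = 0.667×10⁻³
The maximum is for CFRP laminate.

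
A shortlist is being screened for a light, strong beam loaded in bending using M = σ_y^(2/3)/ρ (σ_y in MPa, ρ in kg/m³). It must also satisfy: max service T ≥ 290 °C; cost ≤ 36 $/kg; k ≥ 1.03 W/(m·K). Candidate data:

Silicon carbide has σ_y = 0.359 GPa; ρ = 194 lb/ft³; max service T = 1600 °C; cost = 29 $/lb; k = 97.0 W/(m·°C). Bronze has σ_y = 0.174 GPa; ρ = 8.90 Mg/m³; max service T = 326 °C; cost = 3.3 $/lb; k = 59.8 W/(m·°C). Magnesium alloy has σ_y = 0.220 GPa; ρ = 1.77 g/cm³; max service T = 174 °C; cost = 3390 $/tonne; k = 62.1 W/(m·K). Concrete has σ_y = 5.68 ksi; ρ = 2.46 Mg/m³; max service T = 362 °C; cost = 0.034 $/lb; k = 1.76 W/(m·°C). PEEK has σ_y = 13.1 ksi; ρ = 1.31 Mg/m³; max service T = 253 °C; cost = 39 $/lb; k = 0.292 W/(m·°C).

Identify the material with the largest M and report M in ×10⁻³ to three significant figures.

Screen on constraints: max service T ≥ 290 °C; cost ≤ 36 $/kg; k ≥ 1.03 W/(m·K). Survivors: bronze, concrete.
Convert each candidate to consistent units, then evaluate M:
  bronze: σ_y = 174.0 MPa, ρ = 8900 kg/m³
  concrete: σ_y = 39.16 MPa, ρ = 2460 kg/m³
  concrete: M = 4.69×10⁻³
  bronze: M = 3.50×10⁻³
Concrete has the largest M.

concrete, M = 4.69×10⁻³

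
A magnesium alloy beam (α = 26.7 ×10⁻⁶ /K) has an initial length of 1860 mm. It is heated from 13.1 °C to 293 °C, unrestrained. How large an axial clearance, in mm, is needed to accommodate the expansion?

ΔT = 293 − 13.1 = 279.9 K.
ΔL = α·L₀·ΔT = 26.7×10⁻⁶ × 1860 mm × 279.9 K = 13.9 mm.

13.9 mm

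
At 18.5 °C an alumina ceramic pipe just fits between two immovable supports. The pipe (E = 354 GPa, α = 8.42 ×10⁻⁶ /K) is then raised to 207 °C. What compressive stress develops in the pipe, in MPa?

ΔT = 188.5 K. Constrained thermal stress σ = E·α·ΔT = 354.0×10³ MPa × 8.42×10⁻⁶ × 188.5 = 562 MPa (compressive).

562 MPa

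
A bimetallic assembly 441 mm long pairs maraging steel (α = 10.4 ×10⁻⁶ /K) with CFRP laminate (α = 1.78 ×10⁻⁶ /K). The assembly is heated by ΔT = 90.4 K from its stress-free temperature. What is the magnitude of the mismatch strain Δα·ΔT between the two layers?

Δα = |10.4 − 1.78|×10⁻⁶/K = 8.62×10⁻⁶/K.
Mismatch strain = Δα·ΔT = 8.62×10⁻⁶ × 90.4 = 7.79×10⁻⁴.

7.79×10⁻⁴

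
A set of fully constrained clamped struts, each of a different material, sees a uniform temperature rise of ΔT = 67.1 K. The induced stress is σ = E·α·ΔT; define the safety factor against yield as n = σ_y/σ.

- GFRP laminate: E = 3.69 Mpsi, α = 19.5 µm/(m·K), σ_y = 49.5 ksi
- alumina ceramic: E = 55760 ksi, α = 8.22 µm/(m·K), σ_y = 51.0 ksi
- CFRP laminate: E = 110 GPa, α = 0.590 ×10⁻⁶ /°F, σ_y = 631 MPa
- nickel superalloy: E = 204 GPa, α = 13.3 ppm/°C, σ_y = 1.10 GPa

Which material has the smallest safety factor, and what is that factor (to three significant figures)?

alumina ceramic, n = 1.66

Converting E to GPa, α to ×10⁻⁶/K, σ_y to MPa, then σ and n for each:
  GFRP laminate: E = 25.44, α = 19.5, σ_y = 341.3 → σ = 33.3 MPa, n = 10.3
  alumina ceramic: E = 384.5, α = 8.22, σ_y = 351.6 → σ = 212 MPa, n = 1.66
  CFRP laminate: E = 110.0, α = 1.06, σ_y = 631.0 → σ = 7.84 MPa, n = 80.5
  nickel superalloy: E = 204.0, α = 13.3, σ_y = 1100 → σ = 182 MPa, n = 6.04
The minimum is alumina ceramic at n = 1.66.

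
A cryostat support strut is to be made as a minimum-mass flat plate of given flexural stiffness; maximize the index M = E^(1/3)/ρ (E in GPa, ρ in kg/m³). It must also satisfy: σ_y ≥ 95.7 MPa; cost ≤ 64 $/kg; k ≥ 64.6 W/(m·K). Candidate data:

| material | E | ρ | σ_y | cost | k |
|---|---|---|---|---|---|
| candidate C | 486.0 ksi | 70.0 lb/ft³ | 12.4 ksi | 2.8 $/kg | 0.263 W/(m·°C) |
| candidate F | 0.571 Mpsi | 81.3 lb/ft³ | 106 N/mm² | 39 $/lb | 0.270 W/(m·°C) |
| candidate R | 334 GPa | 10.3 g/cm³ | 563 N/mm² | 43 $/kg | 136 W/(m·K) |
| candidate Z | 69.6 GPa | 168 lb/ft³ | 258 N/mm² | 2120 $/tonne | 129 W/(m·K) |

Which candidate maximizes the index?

Screen on constraints: σ_y ≥ 95.7 MPa; cost ≤ 64 $/kg; k ≥ 64.6 W/(m·K). Survivors: candidate R, candidate Z.
Normalizing units and computing the index:
  candidate R: E = 334.0 GPa, ρ = 10300 kg/m³
  candidate Z: E = 69.60 GPa, ρ = 2691 kg/m³
  candidate Z: M = 1.53×10⁻³
  candidate R: M = 0.674×10⁻³
Candidate Z ranks first.

candidate Z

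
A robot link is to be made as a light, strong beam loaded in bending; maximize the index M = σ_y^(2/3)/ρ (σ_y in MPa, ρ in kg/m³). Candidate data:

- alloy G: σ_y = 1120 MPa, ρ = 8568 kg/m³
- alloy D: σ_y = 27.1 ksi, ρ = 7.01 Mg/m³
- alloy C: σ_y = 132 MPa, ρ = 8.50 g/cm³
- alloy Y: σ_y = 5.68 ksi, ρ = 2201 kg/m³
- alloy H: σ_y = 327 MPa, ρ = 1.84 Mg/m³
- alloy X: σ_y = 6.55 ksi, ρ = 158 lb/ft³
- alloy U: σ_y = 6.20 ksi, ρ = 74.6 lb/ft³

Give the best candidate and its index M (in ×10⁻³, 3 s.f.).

Normalizing units and computing the index:
  alloy G: σ_y = 1120 MPa, ρ = 8568 kg/m³
  alloy D: σ_y = 186.8 MPa, ρ = 7010 kg/m³
  alloy C: σ_y = 132.0 MPa, ρ = 8500 kg/m³
  alloy Y: σ_y = 39.16 MPa, ρ = 2201 kg/m³
  alloy H: σ_y = 327.0 MPa, ρ = 1840 kg/m³
  alloy X: σ_y = 45.16 MPa, ρ = 2531 kg/m³
  alloy U: σ_y = 42.75 MPa, ρ = 1195 kg/m³
  alloy H: M = 25.8×10⁻³
  alloy G: M = 12.6×10⁻³
  alloy U: M = 10.2×10⁻³
  alloy Y: M = 5.24×10⁻³
  alloy X: M = 5.01×10⁻³
  alloy D: M = 4.66×10⁻³
  alloy C: M = 3.05×10⁻³
Alloy H has the largest M.

alloy H, M = 25.8×10⁻³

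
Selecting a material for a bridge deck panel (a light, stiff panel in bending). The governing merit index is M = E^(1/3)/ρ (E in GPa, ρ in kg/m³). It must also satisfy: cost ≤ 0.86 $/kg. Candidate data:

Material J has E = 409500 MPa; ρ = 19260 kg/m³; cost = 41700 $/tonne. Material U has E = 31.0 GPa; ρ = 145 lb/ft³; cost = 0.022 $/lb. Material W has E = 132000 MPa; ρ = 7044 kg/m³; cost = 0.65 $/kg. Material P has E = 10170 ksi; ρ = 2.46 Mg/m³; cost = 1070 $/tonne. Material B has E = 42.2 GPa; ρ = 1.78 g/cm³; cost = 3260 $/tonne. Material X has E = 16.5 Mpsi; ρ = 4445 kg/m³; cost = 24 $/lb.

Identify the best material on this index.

Screen on constraints: cost ≤ 0.86 $/kg. Survivors: material U, material W.
After converting to SI:
  material U: E = 31.00 GPa, ρ = 2323 kg/m³
  material W: E = 132.0 GPa, ρ = 7044 kg/m³
  material U: M = 1.35×10⁻³
  material W: M = 0.723×10⁻³
Material U ranks first.

material U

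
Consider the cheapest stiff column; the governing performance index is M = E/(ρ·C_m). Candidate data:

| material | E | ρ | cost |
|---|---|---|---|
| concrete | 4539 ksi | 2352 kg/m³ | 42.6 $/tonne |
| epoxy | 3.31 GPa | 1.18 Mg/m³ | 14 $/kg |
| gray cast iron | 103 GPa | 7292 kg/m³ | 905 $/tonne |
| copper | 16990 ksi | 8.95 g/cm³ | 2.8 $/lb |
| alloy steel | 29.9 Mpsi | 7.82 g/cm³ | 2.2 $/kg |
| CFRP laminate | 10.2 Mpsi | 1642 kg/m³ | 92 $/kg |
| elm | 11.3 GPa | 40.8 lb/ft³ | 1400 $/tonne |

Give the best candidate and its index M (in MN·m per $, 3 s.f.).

Putting every candidate on a common basis:
  concrete: E = 31.30 GPa, ρ = 2352 kg/m³, cost = 0.04260 $/kg
  epoxy: E = 3.310 GPa, ρ = 1180 kg/m³, cost = 14.00 $/kg
  gray cast iron: E = 103.0 GPa, ρ = 7292 kg/m³, cost = 0.9050 $/kg
  copper: E = 117.1 GPa, ρ = 8950 kg/m³, cost = 6.173 $/kg
  alloy steel: E = 206.2 GPa, ρ = 7820 kg/m³, cost = 2.200 $/kg
  CFRP laminate: E = 70.33 GPa, ρ = 1642 kg/m³, cost = 92.00 $/kg
  elm: E = 11.30 GPa, ρ = 653.6 kg/m³, cost = 1.400 $/kg
  concrete: M = 312 MN·m per $
  gray cast iron: M = 15.6 MN·m per $
  elm: M = 12.4 MN·m per $
  alloy steel: M = 12.0 MN·m per $
  copper: M = 2.12 MN·m per $
  CFRP laminate: M = 0.466 MN·m per $
  epoxy: M = 0.200 MN·m per $
Concrete ranks first.

concrete, M = 312 MN·m per $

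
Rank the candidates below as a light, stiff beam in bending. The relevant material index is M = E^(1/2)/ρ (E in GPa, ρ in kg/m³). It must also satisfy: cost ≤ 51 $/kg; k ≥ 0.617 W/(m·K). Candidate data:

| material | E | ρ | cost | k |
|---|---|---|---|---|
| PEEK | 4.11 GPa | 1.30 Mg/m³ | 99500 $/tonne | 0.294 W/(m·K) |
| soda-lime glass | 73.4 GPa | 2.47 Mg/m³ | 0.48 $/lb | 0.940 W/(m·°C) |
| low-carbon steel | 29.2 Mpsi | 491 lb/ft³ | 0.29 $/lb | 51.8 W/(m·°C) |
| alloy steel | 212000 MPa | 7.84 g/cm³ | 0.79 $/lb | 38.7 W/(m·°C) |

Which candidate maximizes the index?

Screen on constraints: cost ≤ 51 $/kg; k ≥ 0.617 W/(m·K). Survivors: soda-lime glass, low-carbon steel, alloy steel.
Convert each candidate to consistent units, then evaluate M:
  soda-lime glass: E = 73.40 GPa, ρ = 2470 kg/m³
  low-carbon steel: E = 201.3 GPa, ρ = 7865 kg/m³
  alloy steel: E = 212.0 GPa, ρ = 7840 kg/m³
  soda-lime glass: M = 3.47×10⁻³
  alloy steel: M = 1.86×10⁻³
  low-carbon steel: M = 1.80×10⁻³
Soda-lime glass ranks first.

soda-lime glass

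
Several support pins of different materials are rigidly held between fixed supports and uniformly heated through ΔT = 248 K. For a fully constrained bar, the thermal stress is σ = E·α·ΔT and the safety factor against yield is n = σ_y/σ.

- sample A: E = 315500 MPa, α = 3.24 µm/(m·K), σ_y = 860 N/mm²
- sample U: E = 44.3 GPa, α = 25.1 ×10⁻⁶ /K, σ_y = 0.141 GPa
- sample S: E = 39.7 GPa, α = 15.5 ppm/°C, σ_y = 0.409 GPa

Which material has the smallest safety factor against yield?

sample U

With everything in SI (GPa, ×10⁻⁶/K, MPa):
  sample A: E = 315.5, α = 3.24, σ_y = 860.0 → σ = 254 MPa, n = 3.39
  sample U: E = 44.30, α = 25.1, σ_y = 141.0 → σ = 276 MPa, n = 0.511
  sample S: E = 39.70, α = 15.5, σ_y = 409.0 → σ = 153 MPa, n = 2.68
Sample U has the lowest safety factor, n = 0.511.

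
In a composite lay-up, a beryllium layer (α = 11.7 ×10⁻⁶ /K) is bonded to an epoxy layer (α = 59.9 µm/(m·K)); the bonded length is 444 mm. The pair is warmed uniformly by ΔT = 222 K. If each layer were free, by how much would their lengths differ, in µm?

Δα = |11.7 − 59.9|×10⁻⁶/K = 48.2×10⁻⁶/K.
ΔL_mismatch = Δα·L·ΔT = 48.2×10⁻⁶ × 444.0 mm × 222.0 K = 4750 µm.

4750 µm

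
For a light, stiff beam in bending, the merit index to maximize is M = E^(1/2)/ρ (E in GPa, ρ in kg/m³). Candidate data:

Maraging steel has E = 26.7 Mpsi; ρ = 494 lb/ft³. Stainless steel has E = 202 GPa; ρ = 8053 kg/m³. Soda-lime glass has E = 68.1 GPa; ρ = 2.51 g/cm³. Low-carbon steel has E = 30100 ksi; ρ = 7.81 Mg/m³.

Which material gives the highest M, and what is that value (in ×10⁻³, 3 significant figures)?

soda-lime glass, M = 3.29×10⁻³

In SI units:
  maraging steel: E = 184.1 GPa, ρ = 7913 kg/m³
  stainless steel: E = 202.0 GPa, ρ = 8053 kg/m³
  soda-lime glass: E = 68.10 GPa, ρ = 2510 kg/m³
  low-carbon steel: E = 207.5 GPa, ρ = 7810 kg/m³
  soda-lime glass: M = 3.29×10⁻³
  low-carbon steel: M = 1.84×10⁻³
  stainless steel: M = 1.76×10⁻³
  maraging steel: M = 1.71×10⁻³
Soda-lime glass has the largest M.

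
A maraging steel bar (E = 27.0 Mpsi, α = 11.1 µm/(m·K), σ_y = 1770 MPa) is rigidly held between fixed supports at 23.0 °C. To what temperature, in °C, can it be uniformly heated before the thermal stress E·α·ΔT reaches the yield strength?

E = 27.0 Mpsi = 186.2 GPa.
E·α·ΔT = 1770 MPa ⇒ ΔT = 1770 / (186.2×10³ × 11.1×10⁻⁶) = 856.6 K.
T = 23.0 + 856.6 = 879.6 °C.

880 °C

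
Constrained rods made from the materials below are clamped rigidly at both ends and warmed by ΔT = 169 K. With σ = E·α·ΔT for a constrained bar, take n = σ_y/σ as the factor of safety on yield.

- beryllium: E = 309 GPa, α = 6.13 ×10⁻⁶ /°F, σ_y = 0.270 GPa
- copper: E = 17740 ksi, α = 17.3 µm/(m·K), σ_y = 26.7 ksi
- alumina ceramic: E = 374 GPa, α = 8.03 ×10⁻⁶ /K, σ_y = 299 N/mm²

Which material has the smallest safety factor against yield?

Converting E to GPa, α to ×10⁻⁶/K, σ_y to MPa, then σ and n for each:
  beryllium: E = 309.0, α = 11.0, σ_y = 270.0 → σ = 576 MPa, n = 0.469
  copper: E = 122.3, α = 17.3, σ_y = 184.1 → σ = 358 MPa, n = 0.515
  alumina ceramic: E = 374.0, α = 8.03, σ_y = 299.0 → σ = 508 MPa, n = 0.589
Smallest n: beryllium with n = 0.469.

beryllium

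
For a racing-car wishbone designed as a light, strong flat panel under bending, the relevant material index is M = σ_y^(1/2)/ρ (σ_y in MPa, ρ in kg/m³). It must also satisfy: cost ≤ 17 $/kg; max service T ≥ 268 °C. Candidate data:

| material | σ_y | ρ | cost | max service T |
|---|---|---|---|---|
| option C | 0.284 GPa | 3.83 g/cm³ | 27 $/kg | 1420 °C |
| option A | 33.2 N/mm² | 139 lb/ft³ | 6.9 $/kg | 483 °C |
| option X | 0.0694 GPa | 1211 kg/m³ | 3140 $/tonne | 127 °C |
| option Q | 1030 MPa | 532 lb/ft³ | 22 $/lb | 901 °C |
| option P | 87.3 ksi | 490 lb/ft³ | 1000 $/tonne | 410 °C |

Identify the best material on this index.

Screen on constraints: cost ≤ 17 $/kg; max service T ≥ 268 °C. Survivors: option A, option P.
Putting every candidate on a common basis:
  option A: σ_y = 33.20 MPa, ρ = 2227 kg/m³
  option P: σ_y = 601.9 MPa, ρ = 7849 kg/m³
  option P: M = 3.13×10⁻³
  option A: M = 2.59×10⁻³
The maximum is for option P.

option P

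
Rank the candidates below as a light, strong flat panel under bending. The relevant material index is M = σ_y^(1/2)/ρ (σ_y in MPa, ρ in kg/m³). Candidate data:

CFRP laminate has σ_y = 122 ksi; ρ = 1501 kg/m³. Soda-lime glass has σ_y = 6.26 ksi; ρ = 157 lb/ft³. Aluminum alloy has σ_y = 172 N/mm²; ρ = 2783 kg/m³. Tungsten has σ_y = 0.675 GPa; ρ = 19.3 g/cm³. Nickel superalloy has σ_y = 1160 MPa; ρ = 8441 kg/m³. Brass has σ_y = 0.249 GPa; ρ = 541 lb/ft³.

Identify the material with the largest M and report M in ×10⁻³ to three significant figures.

CFRP laminate, M = 19.3×10⁻³

Putting every candidate on a common basis:
  CFRP laminate: σ_y = 841.2 MPa, ρ = 1501 kg/m³
  soda-lime glass: σ_y = 43.16 MPa, ρ = 2515 kg/m³
  aluminum alloy: σ_y = 172.0 MPa, ρ = 2783 kg/m³
  tungsten: σ_y = 675.0 MPa, ρ = 19300 kg/m³
  nickel superalloy: σ_y = 1160 MPa, ρ = 8441 kg/m³
  brass: σ_y = 249.0 MPa, ρ = 8666 kg/m³
  CFRP laminate: M = 19.3×10⁻³
  aluminum alloy: M = 4.71×10⁻³
  nickel superalloy: M = 4.03×10⁻³
  soda-lime glass: M = 2.61×10⁻³
  brass: M = 1.82×10⁻³
  tungsten: M = 1.35×10⁻³
CFRP laminate has the largest M.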